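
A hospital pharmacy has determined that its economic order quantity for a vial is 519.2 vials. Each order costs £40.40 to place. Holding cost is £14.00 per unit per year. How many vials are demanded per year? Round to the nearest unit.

D ≈ 46,707 vials per year

The basic EOQ model gives Q* = √(2DS/H); rearrange for the unknown.
From Q* = √(2DS/H): D = Q*²H / (2S) = 519.2² × 14 / (2 × 40.4) = 46707.438.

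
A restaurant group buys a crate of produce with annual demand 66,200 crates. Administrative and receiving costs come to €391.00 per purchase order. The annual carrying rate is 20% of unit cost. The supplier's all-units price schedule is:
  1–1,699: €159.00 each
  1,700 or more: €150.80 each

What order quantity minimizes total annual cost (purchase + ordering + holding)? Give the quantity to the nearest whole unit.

Q* ≈ 1,700 crates

Holding cost per unit per year at price C is H = 0.20·C.
For each price level, check whether its EOQ is feasible; otherwise the best quantity at that price is the breakpoint.
EOQ at €159.00 = 1275.9 (feasible in tier 1): TC = 66,200×€159.00 + (66,200/1275.9)×391 + (1275.9/2)×0.20×€159.00 = €10,566,373.82.
EOQ at €150.80 = 1310.1 < 1700, so use break Q=1700: TC = 66,200×€150.80 + (66,200/1700.0)×391 + (1700.0/2)×0.20×€150.80 = €10,023,822.00.
Lowest total cost is €10,023,822.00 at Q = 1700.0.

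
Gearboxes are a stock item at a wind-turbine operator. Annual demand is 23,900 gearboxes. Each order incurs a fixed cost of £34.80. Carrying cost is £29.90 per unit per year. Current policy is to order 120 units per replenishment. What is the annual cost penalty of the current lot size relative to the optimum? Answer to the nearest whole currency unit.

EOQ = √(2DS/H) = √(2 × 23,900 × 34.8 / 29.9) ≈ 235.87.
Cost at Q* = (D/Q*)S + (Q*/2)H = √(2DSH) ≈ £7,052.44.
Cost at Q = 120: (23,900/120)×34.8 + (120/2)×29.9 = £6,931.00 + £1,794.00 = £8,725.00.
Excess = £8,725.00 − £7,052.44 = £1,672.56.

Extra cost ≈ £1,673 per year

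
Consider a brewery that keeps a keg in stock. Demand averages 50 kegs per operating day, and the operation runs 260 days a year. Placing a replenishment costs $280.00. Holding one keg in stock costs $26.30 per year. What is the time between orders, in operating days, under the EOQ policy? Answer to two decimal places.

T ≈ 10.52 days

Annual demand D = 50 × 260 = 13,000.
Q* = √(2DS/H) = √(2 × 13,000 × 280 / 26.3) ≈ 526.12.
Cycle time = Q*/D × 260 = 526.12 / 13,000 × 260 ≈ 10.522 days.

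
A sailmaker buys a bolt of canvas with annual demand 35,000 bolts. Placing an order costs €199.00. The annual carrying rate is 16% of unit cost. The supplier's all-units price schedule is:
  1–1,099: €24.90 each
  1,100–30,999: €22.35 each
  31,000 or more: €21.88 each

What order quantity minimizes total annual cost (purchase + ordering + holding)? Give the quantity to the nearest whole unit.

Q* ≈ 1,974 bolts

Holding cost per unit per year at price C is H = 0.16·C.
Candidates are each tier's EOQ (if it falls in that tier) and each price-break quantity.
Tier 1 (€24.90): EOQ = 1869.9 exceeds tier's upper bound 1099, so this tier is dominated.
EOQ at €22.35 = 1973.7 (feasible in tier 2): TC = 35,000×€22.35 + (35,000/1973.7)×199 + (1973.7/2)×0.16×€22.35 = €789,307.88.
EOQ at €21.88 = 1994.8 < 31000, so use break Q=31000: TC = 35,000×€21.88 + (35,000/31000.0)×199 + (31000.0/2)×0.16×€21.88 = €820,287.08.
Lowest total cost is €789,307.88 at Q = 1973.7.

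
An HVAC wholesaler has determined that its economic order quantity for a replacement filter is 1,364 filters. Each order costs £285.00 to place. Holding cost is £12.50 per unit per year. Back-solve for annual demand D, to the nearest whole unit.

Squaring Q* = √(2DS/H) gives Q*² = 2DS/H.
From Q* = √(2DS/H): D = Q*²H / (2S) = 1,364² × 12.5 / (2 × 285) = 40800.351.

D ≈ 40,800 filters per year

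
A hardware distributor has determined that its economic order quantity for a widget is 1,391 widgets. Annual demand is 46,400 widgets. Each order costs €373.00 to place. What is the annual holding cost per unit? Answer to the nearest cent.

Invert the EOQ relation Q*² = 2DS/H.
From Q* = √(2DS/H): H = 2DS / Q*² = 2 × 46,400 × 373 / 1,391² = 17.8897.

H ≈ €17.89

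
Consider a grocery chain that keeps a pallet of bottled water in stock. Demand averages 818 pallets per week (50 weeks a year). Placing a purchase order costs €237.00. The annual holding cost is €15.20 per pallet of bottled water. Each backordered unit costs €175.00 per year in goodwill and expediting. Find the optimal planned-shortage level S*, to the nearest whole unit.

Annual demand D = 818 × 50 = 40,900.
With planned backorders, Q* = √(2DS/H) · √((H+B)/B).
√(2DS/H) = √(2 × 40,900 × 237 / 15.2) = 1129.351.
√((H+B)/B) = √((15.2+175)/175) = 1.0425.
Q* ≈ 1177.376.
S* = Q* · H/(H+B) = 1177.376 × 15.2/190.2 ≈ 94.091.

S* ≈ 94 pallets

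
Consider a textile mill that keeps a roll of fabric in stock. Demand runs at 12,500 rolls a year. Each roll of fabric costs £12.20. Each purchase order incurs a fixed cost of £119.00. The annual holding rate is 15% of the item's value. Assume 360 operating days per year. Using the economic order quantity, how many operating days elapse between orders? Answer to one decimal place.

T ≈ 36.7 days

Holding cost H = 0.15 × £12.20 = £1.8300 per unit per year.
EOQ = √(2DS/H) = √(2 × 12,500 × 119 / 1.83) ≈ 1275.02.
Cycle time = Q*/D × 360 = 1275.02 / 12,500 × 360 ≈ 36.721 days.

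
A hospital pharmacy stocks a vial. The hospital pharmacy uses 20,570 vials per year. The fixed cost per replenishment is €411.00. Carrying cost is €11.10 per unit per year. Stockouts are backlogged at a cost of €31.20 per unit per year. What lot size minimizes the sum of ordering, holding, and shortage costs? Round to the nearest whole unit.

Q* ≈ 1,437 vials

With planned backorders, Q* = √(2DS/H) · √((H+B)/B).
√(2DS/H) = √(2 × 20,570 × 411 / 11.1) = 1234.217.
√((H+B)/B) = √((11.1+31.2)/31.2) = 1.1644.
Q* ≈ 1437.092.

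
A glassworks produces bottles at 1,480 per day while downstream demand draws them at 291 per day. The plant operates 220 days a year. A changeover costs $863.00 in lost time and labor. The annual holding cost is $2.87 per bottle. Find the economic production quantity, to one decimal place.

Annual demand D = 291 × 220 = 64,020.
Production build-up factor (1 − d/p) = 1 − 291/1,480 = 0.8034.
Q* = √(2DS / (H(1 − d/p))) = √(2 × 64,020 × 863 / (2.87 × 0.8034)).
= √(110,498,520 / 2.3057) ≈ 6922.727.

Q* ≈ 6,922.7 bottles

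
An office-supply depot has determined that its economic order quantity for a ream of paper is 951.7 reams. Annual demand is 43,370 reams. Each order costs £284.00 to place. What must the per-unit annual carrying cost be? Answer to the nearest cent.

H ≈ £27.20

Squaring Q* = √(2DS/H) gives Q*² = 2DS/H.
From Q* = √(2DS/H): H = 2DS / Q*² = 2 × 43,370 × 284 / 951.7² = 27.1980.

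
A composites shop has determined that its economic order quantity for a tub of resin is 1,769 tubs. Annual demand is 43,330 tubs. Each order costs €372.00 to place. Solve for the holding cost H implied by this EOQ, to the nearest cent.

The basic EOQ model gives Q* = √(2DS/H); rearrange for the unknown.
From Q* = √(2DS/H): H = 2DS / Q*² = 2 × 43,330 × 372 / 1,769² = 10.3016.

H ≈ €10.30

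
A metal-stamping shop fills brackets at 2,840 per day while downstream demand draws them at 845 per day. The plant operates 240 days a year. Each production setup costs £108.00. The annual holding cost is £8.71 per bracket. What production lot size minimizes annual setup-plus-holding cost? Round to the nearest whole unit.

Q* ≈ 2,676 brackets

Annual demand D = 845 × 240 = 202,800.
Production build-up factor (1 − d/p) = 1 − 845/2,840 = 0.7025.
Q* = √(2DS / (H(1 − d/p))) = √(2 × 202,800 × 108 / (8.71 × 0.7025)).
= √(43,804,800 / 6.1185) ≈ 2675.713.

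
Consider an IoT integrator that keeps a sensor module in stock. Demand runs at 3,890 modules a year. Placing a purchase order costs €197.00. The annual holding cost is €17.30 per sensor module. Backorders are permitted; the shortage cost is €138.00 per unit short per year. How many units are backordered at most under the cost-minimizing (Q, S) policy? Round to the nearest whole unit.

S* ≈ 35 modules

With planned backorders, Q* = √(2DS/H) · √((H+B)/B).
√(2DS/H) = √(2 × 3,890 × 197 / 17.3) = 297.646.
√((H+B)/B) = √((17.3+138)/138) = 1.0608.
Q* ≈ 315.752.
S* = Q* · H/(H+B) = 315.752 × 17.3/155.3 ≈ 35.174.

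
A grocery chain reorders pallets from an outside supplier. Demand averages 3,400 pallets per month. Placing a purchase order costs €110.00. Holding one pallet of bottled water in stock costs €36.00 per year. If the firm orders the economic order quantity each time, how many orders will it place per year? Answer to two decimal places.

Annual demand D = 3,400 × 12 = 40,800.
The optimal lot size = √(2DS/H) = √(2 × 40,800 × 110 / 36) ≈ 499.33.
Orders per year = D / Q* = 40,800 / 499.33 ≈ 81.709.

N ≈ 81.71 orders per year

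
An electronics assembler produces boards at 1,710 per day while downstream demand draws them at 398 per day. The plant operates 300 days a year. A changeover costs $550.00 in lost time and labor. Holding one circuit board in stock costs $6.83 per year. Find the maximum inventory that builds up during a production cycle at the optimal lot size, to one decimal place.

I_max ≈ 3,841.1 boards

Annual demand D = 398 × 300 = 119,400.
Production build-up factor (1 − d/p) = 1 − 398/1,710 = 0.7673.
Q* = √(2DS / (H(1 − d/p))) = √(2 × 119,400 × 550 / (6.83 × 0.7673)).
= √(131,340,000 / 5.2403) ≈ 5006.328.
Maximum inventory = Q*(1 − d/p) = 5006.328 × 0.7673 ≈ 3841.112.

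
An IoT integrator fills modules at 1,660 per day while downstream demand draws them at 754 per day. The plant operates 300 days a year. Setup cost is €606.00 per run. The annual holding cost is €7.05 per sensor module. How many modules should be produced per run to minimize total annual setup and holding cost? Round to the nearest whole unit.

Q* ≈ 8,441 modules

Annual demand D = 754 × 300 = 226,200.
Production build-up factor (1 − d/p) = 1 − 754/1,660 = 0.5458.
Q* = √(2DS / (H(1 − d/p))) = √(2 × 226,200 × 606 / (7.05 × 0.5458)).
= √(274,154,400 / 3.8478) ≈ 8440.982.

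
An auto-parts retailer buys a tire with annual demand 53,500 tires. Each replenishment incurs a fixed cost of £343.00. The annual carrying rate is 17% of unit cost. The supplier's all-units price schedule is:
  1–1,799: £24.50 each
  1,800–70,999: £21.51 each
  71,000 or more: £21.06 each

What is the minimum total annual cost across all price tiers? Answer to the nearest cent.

Holding cost per unit per year at price C is H = 0.17·C.
Evaluate total cost at each tier's feasible EOQ or, if the EOQ is below the tier, at the tier's minimum quantity.
Tier 1 (£24.50): EOQ = 2968.5 exceeds tier's upper bound 1799, so this tier is dominated.
EOQ at £21.51 = 3168.1 (feasible in tier 2): TC = 53,500×£21.51 + (53,500/3168.1)×343 + (3168.1/2)×0.17×£21.51 = £1,162,369.67.
EOQ at £21.06 = 3201.7 < 71000, so use break Q=71000: TC = 53,500×£21.06 + (53,500/71000.0)×343 + (71000.0/2)×0.17×£21.06 = £1,254,065.56.
Lowest total cost among the candidates is at Q = 3168.1.

TC* ≈ £1,162,369.67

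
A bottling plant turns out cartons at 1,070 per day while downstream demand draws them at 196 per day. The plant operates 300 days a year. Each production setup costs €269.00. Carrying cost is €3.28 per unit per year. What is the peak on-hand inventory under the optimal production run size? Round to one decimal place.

I_max ≈ 2,806.8 cartons

Annual demand D = 196 × 300 = 58,800.
Production build-up factor (1 − d/p) = 1 − 196/1,070 = 0.8168.
Q* = √(2DS / (H(1 − d/p))) = √(2 × 58,800 × 269 / (3.28 × 0.8168)).
= √(31,634,400 / 2.6792) ≈ 3436.205.
Maximum inventory = Q*(1 − d/p) = 3436.205 × 0.8168 ≈ 2806.769.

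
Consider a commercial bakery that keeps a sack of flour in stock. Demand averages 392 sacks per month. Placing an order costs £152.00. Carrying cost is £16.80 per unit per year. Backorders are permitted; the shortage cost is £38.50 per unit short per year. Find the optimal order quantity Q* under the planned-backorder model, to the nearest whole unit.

Q* ≈ 350 sacks

Annual demand D = 392 × 12 = 4,704.
With planned backorders, Q* = √(2DS/H) · √((H+B)/B).
√(2DS/H) = √(2 × 4,704 × 152 / 16.8) = 291.753.
√((H+B)/B) = √((16.8+38.5)/38.5) = 1.1985.
Q* ≈ 349.662.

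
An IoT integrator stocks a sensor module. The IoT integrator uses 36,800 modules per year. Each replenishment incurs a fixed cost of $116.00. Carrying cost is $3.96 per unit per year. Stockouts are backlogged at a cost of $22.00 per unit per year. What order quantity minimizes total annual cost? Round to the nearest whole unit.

With planned backorders, Q* = √(2DS/H) · √((H+B)/B).
√(2DS/H) = √(2 × 36,800 × 116 / 3.96) = 1468.319.
√((H+B)/B) = √((3.96+22)/22) = 1.0863.
Q* ≈ 1595.002.

Q* ≈ 1,595 modules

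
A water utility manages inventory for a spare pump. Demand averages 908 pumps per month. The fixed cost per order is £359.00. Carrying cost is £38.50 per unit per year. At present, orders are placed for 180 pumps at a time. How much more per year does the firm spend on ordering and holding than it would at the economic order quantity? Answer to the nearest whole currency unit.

Annual demand D = 908 × 12 = 10,896.
EOQ = √(2DS/H) = √(2 × 10,896 × 359 / 38.5) ≈ 450.78.
Cost at Q* = (D/Q*)S + (Q*/2)H = √(2DSH) ≈ £17,355.06.
Cost at Q = 180: (10,896/180)×359 + (180/2)×38.5 = £21,731.47 + £3,465.00 = £25,196.47.
Excess = £25,196.47 − £17,355.06 = £7,841.41.

Extra cost ≈ £7,841 per year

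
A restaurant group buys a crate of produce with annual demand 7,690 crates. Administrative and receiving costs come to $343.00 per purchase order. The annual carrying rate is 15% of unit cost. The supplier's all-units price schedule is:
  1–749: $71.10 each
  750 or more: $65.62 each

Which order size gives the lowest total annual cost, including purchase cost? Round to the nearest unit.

Q* ≈ 750 crates

Holding cost per unit per year at price C is H = 0.15·C.
For each price level, check whether its EOQ is feasible; otherwise the best quantity at that price is the breakpoint.
EOQ at $71.10 = 703.3 (feasible in tier 1): TC = 7,690×$71.10 + (7,690/703.3)×343 + (703.3/2)×0.15×$71.10 = $554,259.77.
EOQ at $65.62 = 732.1 < 750, so use break Q=750: TC = 7,690×$65.62 + (7,690/750.0)×343 + (750.0/2)×0.15×$65.62 = $511,825.82.
Lowest total cost is $511,825.82 at Q = 750.0.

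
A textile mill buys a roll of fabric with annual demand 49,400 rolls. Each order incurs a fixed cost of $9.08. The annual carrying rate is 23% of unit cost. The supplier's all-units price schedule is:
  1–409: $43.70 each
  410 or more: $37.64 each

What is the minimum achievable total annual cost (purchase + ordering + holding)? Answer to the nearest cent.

Holding cost per unit per year at price C is H = 0.23·C.
Evaluate total cost at each tier's feasible EOQ or, if the EOQ is below the tier, at the tier's minimum quantity.
EOQ at $43.70 = 298.8 (feasible in tier 1): TC = 49,400×$43.70 + (49,400/298.8)×9.08 + (298.8/2)×0.23×$43.70 = $2,161,782.80.
EOQ at $37.64 = 321.9 < 410, so use break Q=410: TC = 49,400×$37.64 + (49,400/410.0)×9.08 + (410.0/2)×0.23×$37.64 = $1,862,284.76.
Lowest total cost among the candidates is at Q = 410.0.

TC* ≈ $1,862,284.76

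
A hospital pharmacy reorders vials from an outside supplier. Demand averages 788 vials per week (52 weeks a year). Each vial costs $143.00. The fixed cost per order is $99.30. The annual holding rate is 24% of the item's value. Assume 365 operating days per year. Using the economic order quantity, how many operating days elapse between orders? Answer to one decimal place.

T ≈ 4.3 days

Annual demand D = 788 × 52 = 40,976.
Holding cost H = 0.24 × $143.00 = $34.3200 per unit per year.
The optimal lot size = √(2DS/H) = √(2 × 40,976 × 99.3 / 34.32) ≈ 486.95.
Cycle time = Q*/D × 365 = 486.95 / 40,976 × 365 ≈ 4.338 days.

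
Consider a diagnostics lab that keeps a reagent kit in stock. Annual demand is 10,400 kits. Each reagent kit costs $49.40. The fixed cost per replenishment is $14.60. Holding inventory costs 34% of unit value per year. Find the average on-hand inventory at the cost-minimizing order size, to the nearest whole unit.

Average inventory ≈ 67 kits

Holding cost H = 0.34 × $49.40 = $16.7960 per unit per year.
EOQ = √(2DS/H) = √(2 × 10,400 × 14.6 / 16.796) ≈ 134.46.
Average inventory = Q*/2 ≈ 134.46 / 2 = 67.232.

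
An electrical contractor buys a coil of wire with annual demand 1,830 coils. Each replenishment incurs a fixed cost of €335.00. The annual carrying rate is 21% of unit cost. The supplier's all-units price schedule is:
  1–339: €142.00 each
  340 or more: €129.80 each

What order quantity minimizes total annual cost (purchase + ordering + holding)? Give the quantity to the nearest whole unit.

Q* ≈ 340 coils

Holding cost per unit per year at price C is H = 0.21·C.
For each price level, check whether its EOQ is feasible; otherwise the best quantity at that price is the breakpoint.
EOQ at €142.00 = 202.8 (feasible in tier 1): TC = 1,830×€142.00 + (1,830/202.8)×335 + (202.8/2)×0.21×€142.00 = €265,906.68.
EOQ at €129.80 = 212.1 < 340, so use break Q=340: TC = 1,830×€129.80 + (1,830/340.0)×335 + (340.0/2)×0.21×€129.80 = €243,970.95.
Lowest total cost is €243,970.95 at Q = 340.0.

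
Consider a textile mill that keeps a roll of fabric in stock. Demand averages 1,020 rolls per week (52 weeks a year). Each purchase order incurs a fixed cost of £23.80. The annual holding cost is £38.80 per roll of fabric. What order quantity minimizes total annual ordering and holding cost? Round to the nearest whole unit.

Annual demand D = 1,020 × 52 = 53,040.
EOQ = √(2DS / H) = √(2 × 53,040 × 23.8 / 38.8).
= √(2,524,704 / 38.8) = √65,069.6907 ≈ 255.088.

Q* ≈ 255 rolls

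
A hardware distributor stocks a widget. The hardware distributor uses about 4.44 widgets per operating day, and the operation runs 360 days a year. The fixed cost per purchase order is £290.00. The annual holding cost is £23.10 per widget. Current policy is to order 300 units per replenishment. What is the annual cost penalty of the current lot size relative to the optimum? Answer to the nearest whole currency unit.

Annual demand D = 4.44 × 360 = 1,598.4.
EOQ = √(2DS/H) = √(2 × 1,598.4 × 290 / 23.1) ≈ 200.33.
Cost at Q* = (D/Q*)S + (Q*/2)H = √(2DSH) ≈ £4,627.67.
Cost at Q = 300: (1,598.4/300)×290 + (300/2)×23.1 = £1,545.12 + £3,465.00 = £5,010.12.
Excess = £5,010.12 − £4,627.67 = £382.45.

Extra cost ≈ £382 per year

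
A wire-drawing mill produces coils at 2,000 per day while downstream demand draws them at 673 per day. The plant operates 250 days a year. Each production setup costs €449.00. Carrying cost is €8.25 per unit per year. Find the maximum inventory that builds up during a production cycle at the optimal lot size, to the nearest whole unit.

I_max ≈ 3,486 coils

Annual demand D = 673 × 250 = 168,250.
Production build-up factor (1 − d/p) = 1 − 673/2,000 = 0.6635.
Q* = √(2DS / (H(1 − d/p))) = √(2 × 168,250 × 449 / (8.25 × 0.6635)).
= √(151,088,500 / 5.4739) ≈ 5253.736.
Maximum inventory = Q*(1 − d/p) = 5253.736 × 0.6635 ≈ 3485.854.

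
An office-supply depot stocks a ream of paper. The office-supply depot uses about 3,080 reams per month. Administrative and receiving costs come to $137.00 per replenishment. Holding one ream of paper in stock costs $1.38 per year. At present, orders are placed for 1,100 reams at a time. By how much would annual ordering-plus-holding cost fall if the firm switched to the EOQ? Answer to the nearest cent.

Annual demand D = 3,080 × 12 = 36,960.
EOQ = √(2DS/H) = √(2 × 36,960 × 137 / 1.38) ≈ 2708.95.
Cost at Q* = (D/Q*)S + (Q*/2)H = √(2DSH) ≈ $3,738.36.
Cost at Q = 1,100: (36,960/1,100)×137 + (1,100/2)×1.38 = $4,603.20 + $759.00 = $5,362.20.
Excess = $5,362.20 − $3,738.36 = $1,623.84.

Extra cost ≈ $1,623.84 per year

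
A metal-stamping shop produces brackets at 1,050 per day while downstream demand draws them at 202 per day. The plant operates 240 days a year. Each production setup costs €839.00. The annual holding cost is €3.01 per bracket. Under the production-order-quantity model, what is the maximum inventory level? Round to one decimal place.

Annual demand D = 202 × 240 = 48,480.
Production build-up factor (1 − d/p) = 1 − 202/1,050 = 0.8076.
Q* = √(2DS / (H(1 − d/p))) = √(2 × 48,480 × 839 / (3.01 × 0.8076)).
= √(81,349,440 / 2.4309) ≈ 5784.832.
Maximum inventory = Q*(1 − d/p) = 5784.832 × 0.8076 ≈ 4671.941.

I_max ≈ 4,671.9 brackets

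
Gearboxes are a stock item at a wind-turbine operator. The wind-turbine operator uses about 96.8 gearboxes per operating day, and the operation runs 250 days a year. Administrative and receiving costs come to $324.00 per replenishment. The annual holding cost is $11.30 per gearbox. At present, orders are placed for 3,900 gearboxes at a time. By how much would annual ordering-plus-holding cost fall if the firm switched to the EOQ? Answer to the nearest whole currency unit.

Extra cost ≈ $10,734 per year

Annual demand D = 96.8 × 250 = 24,200.
EOQ = √(2DS/H) = √(2 × 24,200 × 324 / 11.3) ≈ 1178.03.
Cost at Q* = (D/Q*)S + (Q*/2)H = √(2DSH) ≈ $13,311.73.
Cost at Q = 3,900: (24,200/3,900)×324 + (3,900/2)×11.3 = $2,010.46 + $22,035.00 = $24,045.46.
Excess = $24,045.46 − $13,311.73 = $10,733.73.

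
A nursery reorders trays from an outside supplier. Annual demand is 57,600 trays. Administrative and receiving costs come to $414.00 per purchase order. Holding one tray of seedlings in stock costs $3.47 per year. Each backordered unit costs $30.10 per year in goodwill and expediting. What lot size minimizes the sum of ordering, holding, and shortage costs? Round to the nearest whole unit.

With planned backorders, Q* = √(2DS/H) · √((H+B)/B).
√(2DS/H) = √(2 × 57,600 × 414 / 3.47) = 3707.334.
√((H+B)/B) = √((3.47+30.1)/30.1) = 1.0561.
Q* ≈ 3915.201.

Q* ≈ 3,915 trays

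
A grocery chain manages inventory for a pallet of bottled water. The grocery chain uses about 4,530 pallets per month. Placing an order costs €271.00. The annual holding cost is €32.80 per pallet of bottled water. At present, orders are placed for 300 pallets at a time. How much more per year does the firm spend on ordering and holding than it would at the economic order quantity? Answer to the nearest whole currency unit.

Annual demand D = 4,530 × 12 = 54,360.
EOQ = √(2DS/H) = √(2 × 54,360 × 271 / 32.8) ≈ 947.77.
Cost at Q* = (D/Q*)S + (Q*/2)H = √(2DSH) ≈ €31,086.82.
Cost at Q = 300: (54,360/300)×271 + (300/2)×32.8 = €49,105.20 + €4,920.00 = €54,025.20.
Excess = €54,025.20 − €31,086.82 = €22,938.38.

Extra cost ≈ €22,938 per year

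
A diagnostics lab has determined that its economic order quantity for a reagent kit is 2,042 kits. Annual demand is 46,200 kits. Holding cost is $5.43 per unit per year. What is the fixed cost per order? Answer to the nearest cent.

S ≈ $245.04

The basic EOQ model gives Q* = √(2DS/H); rearrange for the unknown.
From Q* = √(2DS/H): S = Q*²H / (2D) = 2,042² × 5.43 / (2 × 46,200) = 245.0413.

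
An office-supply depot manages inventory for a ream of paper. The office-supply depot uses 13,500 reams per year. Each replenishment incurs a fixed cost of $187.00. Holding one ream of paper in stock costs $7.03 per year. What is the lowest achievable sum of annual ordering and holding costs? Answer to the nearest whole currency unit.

TC* ≈ $5,958

The optimal lot size = √(2DS/H) = √(2 × 13,500 × 187 / 7.03) ≈ 847.47.
At the optimum the two cost components are equal, so total cost = 2·(Q*/2)H = Q*·H.
Minimum total = √(2DSH) = √(2 × 13,500 × 187 × 7.03) ≈ 5957.724.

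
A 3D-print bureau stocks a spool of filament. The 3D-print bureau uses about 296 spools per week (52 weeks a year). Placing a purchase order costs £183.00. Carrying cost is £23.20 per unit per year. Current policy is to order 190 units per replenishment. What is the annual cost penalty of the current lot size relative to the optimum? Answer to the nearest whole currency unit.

Extra cost ≈ £5,597 per year

Annual demand D = 296 × 52 = 15,392.
EOQ = √(2DS/H) = √(2 × 15,392 × 183 / 23.2) ≈ 492.77.
Cost at Q* = (D/Q*)S + (Q*/2)H = √(2DSH) ≈ £11,432.26.
Cost at Q = 190: (15,392/190)×183 + (190/2)×23.2 = £14,824.93 + £2,204.00 = £17,028.93.
Excess = £17,028.93 − £11,432.26 = £5,596.67.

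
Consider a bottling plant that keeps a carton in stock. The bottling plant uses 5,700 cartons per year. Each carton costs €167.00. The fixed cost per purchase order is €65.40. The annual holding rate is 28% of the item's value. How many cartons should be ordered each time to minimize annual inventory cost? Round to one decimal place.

Holding cost H = 0.28 × €167.00 = €46.7600 per unit per year.
EOQ = √(2DS / H) = √(2 × 5,700 × 65.4 / 46.76).
= √(745,560 / 46.76) = √15,944.3969 ≈ 126.271.

Q* ≈ 126.3 cartons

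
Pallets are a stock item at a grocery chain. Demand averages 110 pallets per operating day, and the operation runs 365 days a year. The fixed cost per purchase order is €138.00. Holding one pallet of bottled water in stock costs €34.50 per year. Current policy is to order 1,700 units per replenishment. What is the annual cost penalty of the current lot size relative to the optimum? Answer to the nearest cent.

Annual demand D = 110 × 365 = 40,150.
EOQ = √(2DS/H) = √(2 × 40,150 × 138 / 34.5) ≈ 566.75.
Cost at Q* = (D/Q*)S + (Q*/2)H = √(2DSH) ≈ €19,552.71.
Cost at Q = 1,700: (40,150/1,700)×138 + (1,700/2)×34.5 = €3,259.24 + €29,325.00 = €32,584.24.
Excess = €32,584.24 − €19,552.71 = €13,031.53.

Extra cost ≈ €13,031.53 per year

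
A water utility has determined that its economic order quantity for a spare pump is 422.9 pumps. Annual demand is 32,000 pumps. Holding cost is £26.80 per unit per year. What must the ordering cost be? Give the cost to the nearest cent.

Squaring Q* = √(2DS/H) gives Q*² = 2DS/H.
From Q* = √(2DS/H): S = Q*²H / (2D) = 422.9² × 26.8 / (2 × 32,000) = 74.8911.

S ≈ £74.89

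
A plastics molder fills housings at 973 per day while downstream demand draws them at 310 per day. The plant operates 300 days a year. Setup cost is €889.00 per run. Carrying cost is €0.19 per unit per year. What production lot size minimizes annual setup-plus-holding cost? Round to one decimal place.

Q* ≈ 35,738.0 housings

Annual demand D = 310 × 300 = 93,000.
Production build-up factor (1 − d/p) = 1 − 310/973 = 0.6814.
Q* = √(2DS / (H(1 − d/p))) = √(2 × 93,000 × 889 / (0.19 × 0.6814)).
= √(165,354,000 / 0.1295) ≈ 35737.997.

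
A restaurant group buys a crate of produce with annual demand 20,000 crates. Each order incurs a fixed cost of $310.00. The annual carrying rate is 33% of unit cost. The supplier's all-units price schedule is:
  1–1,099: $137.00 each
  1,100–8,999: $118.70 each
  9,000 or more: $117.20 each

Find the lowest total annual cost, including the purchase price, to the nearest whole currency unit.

TC* ≈ $2,401,180

Holding cost per unit per year at price C is H = 0.33·C.
Evaluate total cost at each tier's feasible EOQ or, if the EOQ is below the tier, at the tier's minimum quantity.
EOQ at $137.00 = 523.7 (feasible in tier 1): TC = 20,000×$137.00 + (20,000/523.7)×310 + (523.7/2)×0.33×$137.00 = $2,763,677.08.
EOQ at $118.70 = 562.6 < 1100, so use break Q=1100: TC = 20,000×$118.70 + (20,000/1100.0)×310 + (1100.0/2)×0.33×$118.70 = $2,401,180.41.
EOQ at $117.20 = 566.2 < 9000, so use break Q=9000: TC = 20,000×$117.20 + (20,000/9000.0)×310 + (9000.0/2)×0.33×$117.20 = $2,518,730.89.
Lowest total cost among the candidates is at Q = 1100.0.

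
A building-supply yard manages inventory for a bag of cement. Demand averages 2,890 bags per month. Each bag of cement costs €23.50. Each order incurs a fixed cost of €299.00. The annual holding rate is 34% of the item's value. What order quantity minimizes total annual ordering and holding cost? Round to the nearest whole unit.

Q* ≈ 1,611 bags

Annual demand D = 2,890 × 12 = 34,680.
Holding cost H = 0.34 × €23.50 = €7.9900 per unit per year.
EOQ = √(2DS / H) = √(2 × 34,680 × 299 / 7.99).
= √(20,738,640 / 7.99) = √2,595,574.4681 ≈ 1611.079.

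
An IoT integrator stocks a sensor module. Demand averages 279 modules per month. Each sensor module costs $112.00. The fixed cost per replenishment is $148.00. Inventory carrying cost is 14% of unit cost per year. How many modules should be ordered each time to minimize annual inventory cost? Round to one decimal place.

Q* ≈ 251.4 modules

Annual demand D = 279 × 12 = 3,348.
Holding cost H = 0.14 × $112.00 = $15.6800 per unit per year.
EOQ = √(2DS / H) = √(2 × 3,348 × 148 / 15.68).
= √(991,008 / 15.68) = √63,202.0408 ≈ 251.400.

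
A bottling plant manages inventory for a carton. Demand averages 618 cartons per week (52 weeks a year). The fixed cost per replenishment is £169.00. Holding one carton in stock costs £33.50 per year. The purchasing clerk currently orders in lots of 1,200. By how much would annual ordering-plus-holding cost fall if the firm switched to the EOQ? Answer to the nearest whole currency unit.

Annual demand D = 618 × 52 = 32,136.
EOQ = √(2DS/H) = √(2 × 32,136 × 169 / 33.5) ≈ 569.42.
Cost at Q* = (D/Q*)S + (Q*/2)H = √(2DSH) ≈ £19,075.53.
Cost at Q = 1,200: (32,136/1,200)×169 + (1,200/2)×33.5 = £4,525.82 + £20,100.00 = £24,625.82.
Excess = £24,625.82 − £19,075.53 = £5,550.29.

Extra cost ≈ £5,550 per year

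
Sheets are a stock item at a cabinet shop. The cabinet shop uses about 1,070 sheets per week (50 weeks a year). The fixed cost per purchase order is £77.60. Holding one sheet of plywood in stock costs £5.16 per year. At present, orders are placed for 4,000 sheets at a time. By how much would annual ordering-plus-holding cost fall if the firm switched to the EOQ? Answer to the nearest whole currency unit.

Extra cost ≈ £4,812 per year

Annual demand D = 1,070 × 50 = 53,500.
EOQ = √(2DS/H) = √(2 × 53,500 × 77.6 / 5.16) ≈ 1268.52.
Cost at Q* = (D/Q*)S + (Q*/2)H = √(2DSH) ≈ £6,545.57.
Cost at Q = 4,000: (53,500/4,000)×77.6 + (4,000/2)×5.16 = £1,037.90 + £10,320.00 = £11,357.90.
Excess = £11,357.90 − £6,545.57 = £4,812.33.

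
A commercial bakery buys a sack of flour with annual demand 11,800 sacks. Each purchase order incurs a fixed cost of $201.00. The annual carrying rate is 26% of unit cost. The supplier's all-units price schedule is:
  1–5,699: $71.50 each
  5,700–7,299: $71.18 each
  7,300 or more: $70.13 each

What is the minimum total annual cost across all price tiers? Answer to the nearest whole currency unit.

Holding cost per unit per year at price C is H = 0.26·C.
Candidates are each tier's EOQ (if it falls in that tier) and each price-break quantity.
EOQ at $71.50 = 505.1 (feasible in tier 1): TC = 11,800×$71.50 + (11,800/505.1)×201 + (505.1/2)×0.26×$71.50 = $853,090.61.
EOQ at $71.18 = 506.3 < 5700, so use break Q=5700: TC = 11,800×$71.18 + (11,800/5700.0)×201 + (5700.0/2)×0.26×$71.18 = $893,084.49.
EOQ at $70.13 = 510.1 < 7300, so use break Q=7300: TC = 11,800×$70.13 + (11,800/7300.0)×201 + (7300.0/2)×0.26×$70.13 = $894,412.27.
Lowest total cost among the candidates is at Q = 505.1.

TC* ≈ $853,091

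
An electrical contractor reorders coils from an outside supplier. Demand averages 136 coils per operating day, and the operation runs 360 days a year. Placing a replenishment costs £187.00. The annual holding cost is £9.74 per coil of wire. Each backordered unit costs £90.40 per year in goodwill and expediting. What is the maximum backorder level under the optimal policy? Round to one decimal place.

Annual demand D = 136 × 360 = 48,960.
With planned backorders, Q* = √(2DS/H) · √((H+B)/B).
√(2DS/H) = √(2 × 48,960 × 187 / 9.74) = 1371.125.
√((H+B)/B) = √((9.74+90.4)/90.4) = 1.0525.
Q* ≈ 1443.101.
S* = Q* · H/(H+B) = 1443.101 × 9.74/100.14 ≈ 140.361.

S* ≈ 140.4 coils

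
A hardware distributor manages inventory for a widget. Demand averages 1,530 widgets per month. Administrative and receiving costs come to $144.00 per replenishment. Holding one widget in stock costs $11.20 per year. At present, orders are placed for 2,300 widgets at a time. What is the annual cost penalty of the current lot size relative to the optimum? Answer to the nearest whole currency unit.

Annual demand D = 1,530 × 12 = 18,360.
EOQ = √(2DS/H) = √(2 × 18,360 × 144 / 11.2) ≈ 687.11.
Cost at Q* = (D/Q*)S + (Q*/2)H = √(2DSH) ≈ $7,695.58.
Cost at Q = 2,300: (18,360/2,300)×144 + (2,300/2)×11.2 = $1,149.50 + $12,880.00 = $14,029.50.
Excess = $14,029.50 − $7,695.58 = $6,333.91.

Extra cost ≈ $6,334 per year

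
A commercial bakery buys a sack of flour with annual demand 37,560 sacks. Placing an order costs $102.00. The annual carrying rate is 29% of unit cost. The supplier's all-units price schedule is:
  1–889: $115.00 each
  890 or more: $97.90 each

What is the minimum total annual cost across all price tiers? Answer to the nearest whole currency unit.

Holding cost per unit per year at price C is H = 0.29·C.
Candidates are each tier's EOQ (if it falls in that tier) and each price-break quantity.
EOQ at $115.00 = 479.3 (feasible in tier 1): TC = 37,560×$115.00 + (37,560/479.3)×102 + (479.3/2)×0.29×$115.00 = $4,335,385.48.
EOQ at $97.90 = 519.5 < 890, so use break Q=890: TC = 37,560×$97.90 + (37,560/890.0)×102 + (890.0/2)×0.29×$97.90 = $3,694,062.62.
Lowest total cost among the candidates is at Q = 890.0.

TC* ≈ $3,694,063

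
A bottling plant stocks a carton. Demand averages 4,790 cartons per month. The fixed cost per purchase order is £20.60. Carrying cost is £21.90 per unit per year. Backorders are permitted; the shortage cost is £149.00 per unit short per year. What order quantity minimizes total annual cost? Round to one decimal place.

Annual demand D = 4,790 × 12 = 57,480.
With planned backorders, Q* = √(2DS/H) · √((H+B)/B).
√(2DS/H) = √(2 × 57,480 × 20.6 / 21.9) = 328.840.
√((H+B)/B) = √((21.9+149)/149) = 1.0710.
Q* ≈ 352.178.

Q* ≈ 352.2 cartons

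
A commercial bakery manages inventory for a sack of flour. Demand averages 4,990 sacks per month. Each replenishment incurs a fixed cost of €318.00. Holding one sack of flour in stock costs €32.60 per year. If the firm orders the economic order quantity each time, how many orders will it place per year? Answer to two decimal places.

N ≈ 55.40 orders per year

Annual demand D = 4,990 × 12 = 59,880.
The optimal lot size = √(2DS/H) = √(2 × 59,880 × 318 / 32.6) ≈ 1080.84.
Orders per year = D / Q* = 59,880 / 1080.84 ≈ 55.401.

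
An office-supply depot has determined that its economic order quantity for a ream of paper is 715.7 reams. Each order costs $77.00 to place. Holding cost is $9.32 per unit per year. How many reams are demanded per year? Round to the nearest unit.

The basic EOQ model gives Q* = √(2DS/H); rearrange for the unknown.
From Q* = √(2DS/H): D = Q*²H / (2S) = 715.7² × 9.32 / (2 × 77) = 30999.681.

D ≈ 31,000 reams per year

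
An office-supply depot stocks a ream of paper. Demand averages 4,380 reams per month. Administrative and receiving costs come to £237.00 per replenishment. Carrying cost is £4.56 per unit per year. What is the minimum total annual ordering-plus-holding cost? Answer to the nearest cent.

Annual demand D = 4,380 × 12 = 52,560.
The optimal lot size = √(2DS/H) = √(2 × 52,560 × 237 / 4.56) ≈ 2337.41.
At the optimum the two cost components are equal, so total cost = 2·(Q*/2)H = Q*·H.
Minimum total = √(2DSH) = √(2 × 52,560 × 237 × 4.56) ≈ 10658.578.

TC* ≈ £10,658.58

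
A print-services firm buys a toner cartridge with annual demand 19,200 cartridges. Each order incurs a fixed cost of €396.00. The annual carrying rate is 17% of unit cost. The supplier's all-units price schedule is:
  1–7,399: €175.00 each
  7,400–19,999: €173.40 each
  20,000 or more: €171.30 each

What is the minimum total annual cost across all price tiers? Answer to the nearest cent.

Holding cost per unit per year at price C is H = 0.17·C.
For each price level, check whether its EOQ is feasible; otherwise the best quantity at that price is the breakpoint.
EOQ at €175.00 = 714.9 (feasible in tier 1): TC = 19,200×€175.00 + (19,200/714.9)×396 + (714.9/2)×0.17×€175.00 = €3,381,269.47.
EOQ at €173.40 = 718.2 < 7400, so use break Q=7400: TC = 19,200×€173.40 + (19,200/7400.0)×396 + (7400.0/2)×0.17×€173.40 = €3,439,376.06.
EOQ at €171.30 = 722.6 < 20000, so use break Q=20000: TC = 19,200×€171.30 + (19,200/20000.0)×396 + (20000.0/2)×0.17×€171.30 = €3,580,550.16.
Lowest total cost among the candidates is at Q = 714.9.

TC* ≈ €3,381,269.47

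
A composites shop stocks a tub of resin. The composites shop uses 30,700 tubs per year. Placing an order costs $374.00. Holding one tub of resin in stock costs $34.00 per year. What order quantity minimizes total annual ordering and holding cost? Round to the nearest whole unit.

EOQ = √(2DS / H) = √(2 × 30,700 × 374 / 34).
= √(22,963,600 / 34) = √675,400 ≈ 821.827.

Q* ≈ 822 tubs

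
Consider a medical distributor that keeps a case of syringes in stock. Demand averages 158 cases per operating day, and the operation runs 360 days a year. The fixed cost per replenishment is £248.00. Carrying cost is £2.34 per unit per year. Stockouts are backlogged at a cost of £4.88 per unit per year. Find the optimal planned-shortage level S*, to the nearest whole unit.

S* ≈ 1,369 cases

Annual demand D = 158 × 360 = 56,880.
With planned backorders, Q* = √(2DS/H) · √((H+B)/B).
√(2DS/H) = √(2 × 56,880 × 248 / 2.34) = 3472.264.
√((H+B)/B) = √((2.34+4.88)/4.88) = 1.2164.
Q* ≈ 4223.489.
S* = Q* · H/(H+B) = 4223.489 × 2.34/7.22 ≈ 1368.832.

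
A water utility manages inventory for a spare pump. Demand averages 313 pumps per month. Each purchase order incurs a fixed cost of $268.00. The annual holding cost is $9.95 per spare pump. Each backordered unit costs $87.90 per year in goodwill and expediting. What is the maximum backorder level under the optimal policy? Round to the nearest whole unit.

S* ≈ 48 pumps

Annual demand D = 313 × 12 = 3,756.
With planned backorders, Q* = √(2DS/H) · √((H+B)/B).
√(2DS/H) = √(2 × 3,756 × 268 / 9.95) = 449.815.
√((H+B)/B) = √((9.95+87.9)/87.9) = 1.0551.
Q* ≈ 474.591.
S* = Q* · H/(H+B) = 474.591 × 9.95/97.85 ≈ 48.259.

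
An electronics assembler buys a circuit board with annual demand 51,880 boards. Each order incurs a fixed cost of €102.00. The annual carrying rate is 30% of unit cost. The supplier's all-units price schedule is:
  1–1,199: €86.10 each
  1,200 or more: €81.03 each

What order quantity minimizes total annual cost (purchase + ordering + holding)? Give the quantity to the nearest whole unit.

Q* ≈ 1,200 boards

Holding cost per unit per year at price C is H = 0.30·C.
Candidates are each tier's EOQ (if it falls in that tier) and each price-break quantity.
EOQ at €86.10 = 640.1 (feasible in tier 1): TC = 51,880×€86.10 + (51,880/640.1)×102 + (640.1/2)×0.30×€86.10 = €4,483,401.97.
EOQ at €81.03 = 659.8 < 1200, so use break Q=1200: TC = 51,880×€81.03 + (51,880/1200.0)×102 + (1200.0/2)×0.30×€81.03 = €4,222,831.60.
Lowest total cost is €4,222,831.60 at Q = 1200.0.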